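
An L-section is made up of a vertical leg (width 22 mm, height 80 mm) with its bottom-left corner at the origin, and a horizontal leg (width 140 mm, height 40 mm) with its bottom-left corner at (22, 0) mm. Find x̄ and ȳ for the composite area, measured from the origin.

x̄ = 72.63 mm, ȳ = 24.78 mm

Part | A | x̄ᵢ | ȳᵢ | A·x̄ᵢ | A·ȳᵢ
vertical leg | 1760.00 | 11.00 | 40.00 | 19360.00 | 70400.00
horizontal leg | 5600.00 | 92.00 | 20.00 | 515200.00 | 112000.00
Σ | 7360.00 |  |  | 534560.00 | 182400.00
x̄ = 534560.00 / 7360.00 = 72.63 mm
ȳ = 182400.00 / 7360.00 = 24.78 mm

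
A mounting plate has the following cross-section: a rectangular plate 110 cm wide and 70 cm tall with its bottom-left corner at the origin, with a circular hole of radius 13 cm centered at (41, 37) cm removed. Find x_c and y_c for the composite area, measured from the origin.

plate: A = 110 × 70 = 7700.00, centroid at (55.00, 35.00).
hole: A = −π·13² = -530.93, centroid at (41.00, 37.00).
ΣA = 7169.07 cm², ΣAx_c = 401731.90 cm³, ΣAy_c = 249855.62 cm³.
x_c = 401731.90/7169.07 = 56.04 cm; y_c = 249855.62/7169.07 = 34.85 cm.

x_c = 56.04 cm, y_c = 34.85 cm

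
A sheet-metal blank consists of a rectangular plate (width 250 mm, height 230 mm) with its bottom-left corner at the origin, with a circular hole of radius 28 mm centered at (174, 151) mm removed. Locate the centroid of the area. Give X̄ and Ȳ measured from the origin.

plate: A = 250 × 230 = 57500.00, centroid at (125.00, 115.00).
hole: A = −π·28² = -2463.01, centroid at (174.00, 151.00).
ΣA = 55036.99 mm²
ΣAX̄ = (57500.00)(125.00) + (-2463.01)(174.00) = 6758936.50 mm³
ΣAȲ = (57500.00)(115.00) + (-2463.01)(151.00) = 6240585.70 mm³
X̄ = 6758936.50 / 55036.99 = 122.81 mm
Ȳ = 6240585.70 / 55036.99 = 113.39 mm

X̄ = 122.81 mm, Ȳ = 113.39 mm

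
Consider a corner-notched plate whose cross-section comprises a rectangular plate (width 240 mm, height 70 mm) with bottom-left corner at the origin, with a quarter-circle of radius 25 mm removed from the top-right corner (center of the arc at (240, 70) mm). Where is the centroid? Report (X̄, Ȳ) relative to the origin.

Part | A | x̄ᵢ | ȳᵢ | A·x̄ᵢ | A·ȳᵢ
plate | 16800.00 | 120.00 | 35.00 | 2016000.00 | 588000.00
removed quarter-circle | -490.87 | 229.39 | 59.39 | -112601.39 | -29152.84
Σ | 16309.13 |  |  | 1903398.61 | 558847.16
X̄ = 1903398.61 / 16309.13 = 116.71 mm
Ȳ = 558847.16 / 16309.13 = 34.27 mm

X̄ = 116.71 mm, Ȳ = 34.27 mm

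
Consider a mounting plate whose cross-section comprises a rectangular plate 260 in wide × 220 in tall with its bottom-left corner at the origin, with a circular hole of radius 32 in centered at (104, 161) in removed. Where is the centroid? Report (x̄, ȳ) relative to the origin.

x̄ = 131.55 in, ȳ = 106.96 in

plate: A = 260 × 220 = 57200.00, centroid at (130.00, 110.00).
hole: A = −π·32² = -3216.99, centroid at (104.00, 161.00).
ΣA = 53983.01 in²
ΣAx̄ = (57200.00)(130.00) + (-3216.99)(104.00) = 7101432.95 in³
ΣAȳ = (57200.00)(110.00) + (-3216.99)(161.00) = 5774064.47 in³
x̄ = 7101432.95 / 53983.01 = 131.55 in
ȳ = 5774064.47 / 53983.01 = 106.96 in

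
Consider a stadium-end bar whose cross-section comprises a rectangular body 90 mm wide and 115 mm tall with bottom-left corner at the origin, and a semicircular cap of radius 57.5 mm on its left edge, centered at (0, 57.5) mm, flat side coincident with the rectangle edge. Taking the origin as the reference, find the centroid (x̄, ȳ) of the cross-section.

rectangular body: A = 90 × 115 = 10350.00, centroid at (45.00, 57.50).
semicircular end: A = ½π·57.5² = 5193.45, centroid at (-24.40, 57.50).
ΣA = 15543.45 mm²
ΣAx̄ = (10350.00)(45.00) + (5193.45)(-24.40) = 339010.42 mm³
ΣAȳ = (10350.00)(57.50) + (5193.45)(57.50) = 893748.11 mm³
x̄ = 339010.42 / 15543.45 = 21.81 mm
ȳ = 893748.11 / 15543.45 = 57.50 mm

x̄ = 21.81 mm, ȳ = 57.50 mm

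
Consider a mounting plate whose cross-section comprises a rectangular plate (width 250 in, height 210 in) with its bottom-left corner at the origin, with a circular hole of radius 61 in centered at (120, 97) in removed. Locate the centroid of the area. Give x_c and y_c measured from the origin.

plate: A = 250 × 210 = 52500.00, centroid at (125.00, 105.00).
hole: A = −π·61² = -11689.87, centroid at (120.00, 97.00).
ΣA = 40810.13 in², ΣAx_c = 5159716.05 in³, ΣAy_c = 4378582.97 in³.
x_c = 5159716.05/40810.13 = 126.43 in; y_c = 4378582.97/40810.13 = 107.29 in.

x_c = 126.43 in, y_c = 107.29 in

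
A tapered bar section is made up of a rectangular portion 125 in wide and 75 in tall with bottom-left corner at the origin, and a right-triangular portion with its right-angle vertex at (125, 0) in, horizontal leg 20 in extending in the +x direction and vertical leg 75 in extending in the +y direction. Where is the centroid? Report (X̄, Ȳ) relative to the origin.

Part | A | x̄ᵢ | ȳᵢ | A·x̄ᵢ | A·ȳᵢ
rectangular portion | 9375.00 | 62.50 | 37.50 | 585937.50 | 351562.50
triangular portion | 750.00 | 131.67 | 25.00 | 98750.00 | 18750.00
Σ | 10125.00 |  |  | 684687.50 | 370312.50
X̄ = 684687.50 / 10125.00 = 67.62 in
Ȳ = 370312.50 / 10125.00 = 36.57 in

X̄ = 67.62 in, Ȳ = 36.57 in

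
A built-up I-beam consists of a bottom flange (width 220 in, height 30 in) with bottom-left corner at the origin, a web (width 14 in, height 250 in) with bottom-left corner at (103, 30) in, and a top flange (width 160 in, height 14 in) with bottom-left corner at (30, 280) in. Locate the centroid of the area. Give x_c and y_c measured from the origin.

x_c = 110.00 in, y_c = 104.08 in

bottom flange: A = 220 × 30 = 6600.00, centroid at (110.00, 15.00).
web: A = 14 × 250 = 3500.00, centroid at (110.00, 155.00).
top flange: A = 160 × 14 = 2240.00, centroid at (110.00, 287.00).
ΣA = 12340.00 in², ΣAx_c = 1357400.00 in³, ΣAy_c = 1284380.00 in³.
x_c = 1357400.00/12340.00 = 110.00 in; y_c = 1284380.00/12340.00 = 104.08 in.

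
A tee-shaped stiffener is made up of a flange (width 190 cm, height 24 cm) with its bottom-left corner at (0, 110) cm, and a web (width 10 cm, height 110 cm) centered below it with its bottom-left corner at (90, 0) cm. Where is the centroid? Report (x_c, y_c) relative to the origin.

x_c = 95.00 cm, y_c = 108.98 cm

web: A = 10 × 110 = 1100.00, centroid at (95.00, 55.00).
flange: A = 190 × 24 = 4560.00, centroid at (95.00, 122.00).
ΣA = 5660.00 cm², ΣAx_c = 537700.00 cm³, ΣAy_c = 616820.00 cm³.
x_c = 537700.00/5660.00 = 95.00 cm; y_c = 616820.00/5660.00 = 108.98 cm.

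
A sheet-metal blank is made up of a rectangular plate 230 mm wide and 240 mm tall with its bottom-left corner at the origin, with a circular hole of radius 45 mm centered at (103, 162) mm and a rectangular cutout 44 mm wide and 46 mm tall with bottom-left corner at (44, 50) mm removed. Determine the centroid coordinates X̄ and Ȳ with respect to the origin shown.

Part | A | x̄ᵢ | ȳᵢ | A·x̄ᵢ | A·ȳᵢ
plate | 55200.00 | 115.00 | 120.00 | 6348000.00 | 6624000.00
hole 1 | -6361.73 | 103.00 | 162.00 | -655257.69 | -1030599.47
hole 2 | -2024.00 | 66.00 | 73.00 | -133584.00 | -147752.00
Σ | 46814.27 |  |  | 5559158.31 | 5445648.53
X̄ = 5559158.31 / 46814.27 = 118.75 mm
Ȳ = 5445648.53 / 46814.27 = 116.32 mm

X̄ = 118.75 mm, Ȳ = 116.32 mm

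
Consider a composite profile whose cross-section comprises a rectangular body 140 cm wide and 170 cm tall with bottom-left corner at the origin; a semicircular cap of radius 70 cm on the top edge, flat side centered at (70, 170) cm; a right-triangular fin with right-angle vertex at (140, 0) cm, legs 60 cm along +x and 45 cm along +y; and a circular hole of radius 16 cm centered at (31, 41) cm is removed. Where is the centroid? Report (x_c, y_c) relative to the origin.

x_c = 74.77 cm, y_c = 110.71 cm

Part | A | x̄ᵢ | ȳᵢ | A·x̄ᵢ | A·ȳᵢ
rectangular body | 23800.00 | 70.00 | 85.00 | 1666000.00 | 2023000.00
semicircular top | 7696.90 | 70.00 | 199.71 | 538783.14 | 1537140.01
triangular fin | 1350.00 | 160.00 | 15.00 | 216000.00 | 20250.00
hole | -804.25 | 31.00 | 41.00 | -24931.68 | -32974.16
Σ | 32042.65 |  |  | 2395851.46 | 3547415.85
x_c = 2395851.46 / 32042.65 = 74.77 cm
y_c = 3547415.85 / 32042.65 = 110.71 cm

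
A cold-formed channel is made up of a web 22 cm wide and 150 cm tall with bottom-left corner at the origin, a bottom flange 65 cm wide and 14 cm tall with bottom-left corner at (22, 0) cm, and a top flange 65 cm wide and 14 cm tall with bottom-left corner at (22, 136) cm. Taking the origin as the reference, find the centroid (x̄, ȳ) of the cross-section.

x̄ = 26.46 cm, ȳ = 75.00 cm

Part | A | x̄ᵢ | ȳᵢ | A·x̄ᵢ | A·ȳᵢ
web | 3300.00 | 11.00 | 75.00 | 36300.00 | 247500.00
bottom flange | 910.00 | 54.50 | 7.00 | 49595.00 | 6370.00
top flange | 910.00 | 54.50 | 143.00 | 49595.00 | 130130.00
Σ | 5120.00 |  |  | 135490.00 | 384000.00
x̄ = 135490.00 / 5120.00 = 26.46 cm
ȳ = 384000.00 / 5120.00 = 75.00 cm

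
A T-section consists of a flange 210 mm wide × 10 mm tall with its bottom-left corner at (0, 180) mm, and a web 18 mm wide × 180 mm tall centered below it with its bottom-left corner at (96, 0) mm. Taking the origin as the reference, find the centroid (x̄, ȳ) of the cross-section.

web: A = 18 × 180 = 3240.00, centroid at (105.00, 90.00).
flange: A = 210 × 10 = 2100.00, centroid at (105.00, 185.00).
ΣA = 5340.00 mm², ΣAx̄ = 560700.00 mm³, ΣAȳ = 680100.00 mm³.
x̄ = 560700.00/5340.00 = 105.00 mm; ȳ = 680100.00/5340.00 = 127.36 mm.

x̄ = 105.00 mm, ȳ = 127.36 mm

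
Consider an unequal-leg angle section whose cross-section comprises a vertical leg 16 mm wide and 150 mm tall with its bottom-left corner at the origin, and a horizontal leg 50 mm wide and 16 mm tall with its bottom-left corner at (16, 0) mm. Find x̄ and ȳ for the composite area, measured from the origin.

vertical leg: A = 16 × 150 = 2400.00, centroid at (8.00, 75.00).
horizontal leg: A = 50 × 16 = 800.00, centroid at (41.00, 8.00).
ΣA = 3200.00 mm², ΣAx̄ = 52000.00 mm³, ΣAȳ = 186400.00 mm³.
x̄ = 52000.00/3200.00 = 16.25 mm; ȳ = 186400.00/3200.00 = 58.25 mm.

x̄ = 16.25 mm, ȳ = 58.25 mm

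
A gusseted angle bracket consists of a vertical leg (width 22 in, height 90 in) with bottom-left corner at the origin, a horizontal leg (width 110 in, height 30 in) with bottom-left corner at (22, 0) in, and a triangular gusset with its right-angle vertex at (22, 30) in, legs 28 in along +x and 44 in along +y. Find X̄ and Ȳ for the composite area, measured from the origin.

X̄ = 50.06 in, Ȳ = 28.17 in

vertical leg: A = 22 × 90 = 1980.00, centroid at (11.00, 45.00).
horizontal leg: A = 110 × 30 = 3300.00, centroid at (77.00, 15.00).
gusset: A = ½·28·44 = 616.00, centroid at (31.33, 44.67).
ΣA = 5896.00 in²
ΣAX̄ = (1980.00)(11.00) + (3300.00)(77.00) + (616.00)(31.33) = 295181.33 in³
ΣAȲ = (1980.00)(45.00) + (3300.00)(15.00) + (616.00)(44.67) = 166114.67 in³
X̄ = 295181.33 / 5896.00 = 50.06 in
Ȳ = 166114.67 / 5896.00 = 28.17 in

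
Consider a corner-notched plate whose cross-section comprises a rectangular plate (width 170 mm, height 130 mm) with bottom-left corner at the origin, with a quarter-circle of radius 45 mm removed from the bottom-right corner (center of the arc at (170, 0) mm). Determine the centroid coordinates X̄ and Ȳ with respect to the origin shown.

plate: A = 170 × 130 = 22100.00, centroid at (85.00, 65.00).
removed quarter-circle: A = −¼π·45² = -1590.43, centroid at (150.90, 19.10).
ΣA = 20509.57 mm²
ΣAX̄ = (22100.00)(85.00) + (-1590.43)(150.90) = 1638501.68 mm³
ΣAȲ = (22100.00)(65.00) + (-1590.43)(19.10) = 1406125.00 mm³
X̄ = 1638501.68 / 20509.57 = 79.89 mm
Ȳ = 1406125.00 / 20509.57 = 68.56 mm

X̄ = 79.89 mm, Ȳ = 68.56 mm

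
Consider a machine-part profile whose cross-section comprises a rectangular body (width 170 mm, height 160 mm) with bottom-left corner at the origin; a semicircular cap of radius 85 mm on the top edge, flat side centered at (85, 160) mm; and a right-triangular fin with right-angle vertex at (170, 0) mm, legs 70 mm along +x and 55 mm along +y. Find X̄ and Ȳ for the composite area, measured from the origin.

Part | A | x̄ᵢ | ȳᵢ | A·x̄ᵢ | A·ȳᵢ
rectangular body | 27200.00 | 85.00 | 80.00 | 2312000.00 | 2176000.00
semicircular top | 11349.00 | 85.00 | 196.08 | 964665.29 | 2225257.22
triangular fin | 1925.00 | 193.33 | 18.33 | 372166.67 | 35291.67
Σ | 40474.00 |  |  | 3648831.96 | 4436548.89
X̄ = 3648831.96 / 40474.00 = 90.15 mm
Ȳ = 4436548.89 / 40474.00 = 109.61 mm

X̄ = 90.15 mm, Ȳ = 109.61 mm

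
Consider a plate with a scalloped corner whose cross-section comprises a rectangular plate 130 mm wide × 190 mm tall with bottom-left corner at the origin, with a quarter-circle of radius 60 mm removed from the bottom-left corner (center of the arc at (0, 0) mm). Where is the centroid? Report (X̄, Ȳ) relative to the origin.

Part | A | x̄ᵢ | ȳᵢ | A·x̄ᵢ | A·ȳᵢ
plate | 24700.00 | 65.00 | 95.00 | 1605500.00 | 2346500.00
removed quarter-circle | -2827.43 | 25.46 | 25.46 | -72000.00 | -72000.00
Σ | 21872.57 |  |  | 1533500.00 | 2274500.00
X̄ = 1533500.00 / 21872.57 = 70.11 mm
Ȳ = 2274500.00 / 21872.57 = 103.99 mm

X̄ = 70.11 mm, Ȳ = 103.99 mm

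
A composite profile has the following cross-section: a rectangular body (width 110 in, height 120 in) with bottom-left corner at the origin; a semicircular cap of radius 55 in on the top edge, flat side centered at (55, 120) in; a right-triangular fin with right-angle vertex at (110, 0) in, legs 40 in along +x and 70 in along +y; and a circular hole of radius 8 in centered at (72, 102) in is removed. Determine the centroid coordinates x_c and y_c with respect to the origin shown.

rectangular body: A = 110 × 120 = 13200.00, centroid at (55.00, 60.00).
semicircular top: A = ½π·55² = 4751.66, centroid at (55.00, 143.34).
triangular fin: A = ½·40·70 = 1400.00, centroid at (123.33, 23.33).
hole: A = −π·8² = -201.06, centroid at (72.00, 102.00).
ΣA = 19150.60 in²
ΣAx_c = (13200.00)(55.00) + (4751.66)(55.00) + (1400.00)(123.33) + (-201.06)(72.00) = 1145531.45 in³
ΣAy_c = (13200.00)(60.00) + (4751.66)(143.34) + (1400.00)(23.33) + (-201.06)(102.00) = 1485274.08 in³
x_c = 1145531.45 / 19150.60 = 59.82 in
y_c = 1485274.08 / 19150.60 = 77.56 in

x_c = 59.82 in, y_c = 77.56 in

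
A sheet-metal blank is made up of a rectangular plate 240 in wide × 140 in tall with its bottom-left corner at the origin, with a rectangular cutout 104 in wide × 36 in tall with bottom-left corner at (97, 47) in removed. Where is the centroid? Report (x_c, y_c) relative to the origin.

x_c = 116.36 in, y_c = 70.63 in

plate: A = 240 × 140 = 33600.00, centroid at (120.00, 70.00).
hole: A = −(104 × 36) = -3744.00, centroid at (149.00, 65.00).
ΣA = 29856.00 in²
ΣAx_c = (33600.00)(120.00) + (-3744.00)(149.00) = 3474144.00 in³
ΣAy_c = (33600.00)(70.00) + (-3744.00)(65.00) = 2108640.00 in³
x_c = 3474144.00 / 29856.00 = 116.36 in
y_c = 2108640.00 / 29856.00 = 70.63 in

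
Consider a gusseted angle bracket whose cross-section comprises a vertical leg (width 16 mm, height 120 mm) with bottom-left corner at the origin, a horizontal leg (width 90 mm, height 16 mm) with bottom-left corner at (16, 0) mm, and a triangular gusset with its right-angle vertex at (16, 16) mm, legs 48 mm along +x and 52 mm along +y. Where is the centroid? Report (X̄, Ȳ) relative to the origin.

X̄ = 31.06 mm, Ȳ = 36.53 mm

vertical leg: A = 16 × 120 = 1920.00, centroid at (8.00, 60.00).
horizontal leg: A = 90 × 16 = 1440.00, centroid at (61.00, 8.00).
gusset: A = ½·48·52 = 1248.00, centroid at (32.00, 33.33).
ΣA = 4608.00 mm², ΣAX̄ = 143136.00 mm³, ΣAȲ = 168320.00 mm³.
X̄ = 143136.00/4608.00 = 31.06 mm; Ȳ = 168320.00/4608.00 = 36.53 mm.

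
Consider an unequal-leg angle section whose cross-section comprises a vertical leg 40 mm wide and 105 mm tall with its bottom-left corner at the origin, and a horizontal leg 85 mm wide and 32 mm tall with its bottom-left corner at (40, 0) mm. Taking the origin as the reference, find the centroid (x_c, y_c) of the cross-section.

x_c = 44.57 mm, y_c = 38.15 mm

vertical leg: A = 40 × 105 = 4200.00, centroid at (20.00, 52.50).
horizontal leg: A = 85 × 32 = 2720.00, centroid at (82.50, 16.00).
ΣA = 6920.00 mm², ΣAx_c = 308400.00 mm³, ΣAy_c = 264020.00 mm³.
x_c = 308400.00/6920.00 = 44.57 mm; y_c = 264020.00/6920.00 = 38.15 mm.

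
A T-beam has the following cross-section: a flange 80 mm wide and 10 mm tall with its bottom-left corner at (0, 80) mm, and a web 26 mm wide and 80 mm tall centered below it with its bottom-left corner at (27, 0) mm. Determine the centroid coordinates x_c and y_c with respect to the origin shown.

x_c = 40.00 mm, y_c = 52.50 mm

web: A = 26 × 80 = 2080.00, centroid at (40.00, 40.00).
flange: A = 80 × 10 = 800.00, centroid at (40.00, 85.00).
ΣA = 2880.00 mm²
ΣAx_c = (2080.00)(40.00) + (800.00)(40.00) = 115200.00 mm³
ΣAy_c = (2080.00)(40.00) + (800.00)(85.00) = 151200.00 mm³
x_c = 115200.00 / 2880.00 = 40.00 mm
y_c = 151200.00 / 2880.00 = 52.50 mm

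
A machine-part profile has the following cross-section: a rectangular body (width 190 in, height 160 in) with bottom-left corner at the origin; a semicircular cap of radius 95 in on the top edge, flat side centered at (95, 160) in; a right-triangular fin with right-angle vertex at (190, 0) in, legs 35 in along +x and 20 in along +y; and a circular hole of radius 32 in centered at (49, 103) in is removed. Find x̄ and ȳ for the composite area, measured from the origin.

Part | A | x̄ᵢ | ȳᵢ | A·x̄ᵢ | A·ȳᵢ
rectangular body | 30400.00 | 95.00 | 80.00 | 2888000.00 | 2432000.00
semicircular top | 14176.44 | 95.00 | 200.32 | 1346761.50 | 2839813.23
triangular fin | 350.00 | 201.67 | 6.67 | 70583.33 | 2333.33
hole | -3216.99 | 49.00 | 103.00 | -157632.55 | -331350.06
Σ | 41709.45 |  |  | 4147712.28 | 4942796.50
x̄ = 4147712.28 / 41709.45 = 99.44 in
ȳ = 4942796.50 / 41709.45 = 118.51 in

x̄ = 99.44 in, ȳ = 118.51 in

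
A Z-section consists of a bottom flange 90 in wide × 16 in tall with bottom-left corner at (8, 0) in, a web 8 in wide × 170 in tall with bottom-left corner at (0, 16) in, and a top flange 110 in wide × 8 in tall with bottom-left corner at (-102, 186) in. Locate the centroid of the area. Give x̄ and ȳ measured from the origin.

x̄ = 10.98 in, ȳ = 85.89 in

bottom flange: A = 90 × 16 = 1440.00, centroid at (53.00, 8.00).
web: A = 8 × 170 = 1360.00, centroid at (4.00, 101.00).
top flange: A = 110 × 8 = 880.00, centroid at (-47.00, 190.00).
ΣA = 3680.00 in²
ΣAx̄ = (1440.00)(53.00) + (1360.00)(4.00) + (880.00)(-47.00) = 40400.00 in³
ΣAȳ = (1440.00)(8.00) + (1360.00)(101.00) + (880.00)(190.00) = 316080.00 in³
x̄ = 40400.00 / 3680.00 = 10.98 in
ȳ = 316080.00 / 3680.00 = 85.89 in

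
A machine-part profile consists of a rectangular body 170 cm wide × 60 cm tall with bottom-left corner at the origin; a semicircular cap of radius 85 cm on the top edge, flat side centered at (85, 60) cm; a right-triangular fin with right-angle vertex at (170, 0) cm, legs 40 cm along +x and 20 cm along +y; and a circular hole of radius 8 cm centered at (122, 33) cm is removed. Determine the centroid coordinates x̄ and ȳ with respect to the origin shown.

x̄ = 86.47 cm, ȳ = 64.02 cm

rectangular body: A = 170 × 60 = 10200.00, centroid at (85.00, 30.00).
semicircular top: A = ½π·85² = 11349.00, centroid at (85.00, 96.08).
triangular fin: A = ½·40·20 = 400.00, centroid at (183.33, 6.67).
hole: A = −π·8² = -201.06, centroid at (122.00, 33.00).
ΣA = 21747.94 cm²
ΣAx̄ = (10200.00)(85.00) + (11349.00)(85.00) + (400.00)(183.33) + (-201.06)(122.00) = 1880469.07 cm³
ΣAȳ = (10200.00)(30.00) + (11349.00)(96.08) + (400.00)(6.67) + (-201.06)(33.00) = 1392388.50 cm³
x̄ = 1880469.07 / 21747.94 = 86.47 cm
ȳ = 1392388.50 / 21747.94 = 64.02 cm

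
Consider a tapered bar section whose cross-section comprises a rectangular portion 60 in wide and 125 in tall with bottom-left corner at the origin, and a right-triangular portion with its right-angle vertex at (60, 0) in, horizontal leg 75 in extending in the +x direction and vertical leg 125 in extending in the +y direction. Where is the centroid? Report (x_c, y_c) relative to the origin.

rectangular portion: A = 60 × 125 = 7500.00, centroid at (30.00, 62.50).
triangular portion: A = ½·75·125 = 4687.50, centroid at (85.00, 41.67).
ΣA = 12187.50 in², ΣAx_c = 623437.50 in³, ΣAy_c = 664062.50 in³.
x_c = 623437.50/12187.50 = 51.15 in; y_c = 664062.50/12187.50 = 54.49 in.

x_c = 51.15 in, y_c = 54.49 in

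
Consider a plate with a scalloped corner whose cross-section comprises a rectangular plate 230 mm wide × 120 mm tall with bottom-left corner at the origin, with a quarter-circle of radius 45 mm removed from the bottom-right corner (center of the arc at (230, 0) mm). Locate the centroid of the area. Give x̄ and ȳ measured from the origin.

x̄ = 109.14 mm, ȳ = 62.50 mm

plate: A = 230 × 120 = 27600.00, centroid at (115.00, 60.00).
removed quarter-circle: A = −¼π·45² = -1590.43, centroid at (210.90, 19.10).
ΣA = 26009.57 mm²
ΣAx̄ = (27600.00)(115.00) + (-1590.43)(210.90) = 2838575.81 mm³
ΣAȳ = (27600.00)(60.00) + (-1590.43)(19.10) = 1625625.00 mm³
x̄ = 2838575.81 / 26009.57 = 109.14 mm
ȳ = 1625625.00 / 26009.57 = 62.50 mm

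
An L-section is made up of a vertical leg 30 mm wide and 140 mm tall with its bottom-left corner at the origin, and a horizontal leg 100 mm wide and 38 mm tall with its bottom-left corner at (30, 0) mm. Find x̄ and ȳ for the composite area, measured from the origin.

x̄ = 45.88 mm, ȳ = 45.77 mm

vertical leg: A = 30 × 140 = 4200.00, centroid at (15.00, 70.00).
horizontal leg: A = 100 × 38 = 3800.00, centroid at (80.00, 19.00).
ΣA = 8000.00 mm², ΣAx̄ = 367000.00 mm³, ΣAȳ = 366200.00 mm³.
x̄ = 367000.00/8000.00 = 45.88 mm; ȳ = 366200.00/8000.00 = 45.77 mm.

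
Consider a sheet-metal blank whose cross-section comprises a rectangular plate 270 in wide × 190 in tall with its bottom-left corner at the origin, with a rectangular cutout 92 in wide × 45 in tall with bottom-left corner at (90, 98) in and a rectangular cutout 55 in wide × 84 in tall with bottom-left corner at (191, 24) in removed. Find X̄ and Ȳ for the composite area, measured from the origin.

X̄ = 125.83 in, Ȳ = 95.67 in

plate: A = 270 × 190 = 51300.00, centroid at (135.00, 95.00).
hole 1: A = −(92 × 45) = -4140.00, centroid at (136.00, 120.50).
hole 2: A = −(55 × 84) = -4620.00, centroid at (218.50, 66.00).
ΣA = 42540.00 in²
ΣAX̄ = (51300.00)(135.00) + (-4140.00)(136.00) + (-4620.00)(218.50) = 5352990.00 in³
ΣAȲ = (51300.00)(95.00) + (-4140.00)(120.50) + (-4620.00)(66.00) = 4069710.00 in³
X̄ = 5352990.00 / 42540.00 = 125.83 in
Ȳ = 4069710.00 / 42540.00 = 95.67 in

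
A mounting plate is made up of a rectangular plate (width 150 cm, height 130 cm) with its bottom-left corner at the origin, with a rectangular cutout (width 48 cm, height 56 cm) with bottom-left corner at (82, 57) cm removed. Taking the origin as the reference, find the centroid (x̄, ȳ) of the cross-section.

Part | A | x̄ᵢ | ȳᵢ | A·x̄ᵢ | A·ȳᵢ
plate | 19500.00 | 75.00 | 65.00 | 1462500.00 | 1267500.00
hole | -2688.00 | 106.00 | 85.00 | -284928.00 | -228480.00
Σ | 16812.00 |  |  | 1177572.00 | 1039020.00
x̄ = 1177572.00 / 16812.00 = 70.04 cm
ȳ = 1039020.00 / 16812.00 = 61.80 cm

x̄ = 70.04 cm, ȳ = 61.80 cm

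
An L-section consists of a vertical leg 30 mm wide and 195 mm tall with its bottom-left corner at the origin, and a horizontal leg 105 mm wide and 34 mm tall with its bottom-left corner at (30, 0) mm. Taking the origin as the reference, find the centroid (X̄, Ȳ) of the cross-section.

Part | A | x̄ᵢ | ȳᵢ | A·x̄ᵢ | A·ȳᵢ
vertical leg | 5850.00 | 15.00 | 97.50 | 87750.00 | 570375.00
horizontal leg | 3570.00 | 82.50 | 17.00 | 294525.00 | 60690.00
Σ | 9420.00 |  |  | 382275.00 | 631065.00
X̄ = 382275.00 / 9420.00 = 40.58 mm
Ȳ = 631065.00 / 9420.00 = 66.99 mm

X̄ = 40.58 mm, Ȳ = 66.99 mm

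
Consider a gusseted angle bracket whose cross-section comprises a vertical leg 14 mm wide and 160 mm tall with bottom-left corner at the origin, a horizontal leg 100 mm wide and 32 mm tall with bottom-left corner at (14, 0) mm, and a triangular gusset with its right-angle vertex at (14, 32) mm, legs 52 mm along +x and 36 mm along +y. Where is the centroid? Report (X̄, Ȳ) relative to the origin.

vertical leg: A = 14 × 160 = 2240.00, centroid at (7.00, 80.00).
horizontal leg: A = 100 × 32 = 3200.00, centroid at (64.00, 16.00).
gusset: A = ½·52·36 = 936.00, centroid at (31.33, 44.00).
ΣA = 6376.00 mm², ΣAX̄ = 249808.00 mm³, ΣAȲ = 271584.00 mm³.
X̄ = 249808.00/6376.00 = 39.18 mm; Ȳ = 271584.00/6376.00 = 42.59 mm.

X̄ = 39.18 mm, Ȳ = 42.59 mm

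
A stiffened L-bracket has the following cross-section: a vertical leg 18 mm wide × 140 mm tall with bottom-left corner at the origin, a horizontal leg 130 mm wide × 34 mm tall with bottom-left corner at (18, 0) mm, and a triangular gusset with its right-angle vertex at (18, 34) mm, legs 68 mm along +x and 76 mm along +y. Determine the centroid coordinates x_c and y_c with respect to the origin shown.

vertical leg: A = 18 × 140 = 2520.00, centroid at (9.00, 70.00).
horizontal leg: A = 130 × 34 = 4420.00, centroid at (83.00, 17.00).
gusset: A = ½·68·76 = 2584.00, centroid at (40.67, 59.33).
ΣA = 9524.00 mm², ΣAx_c = 494622.67 mm³, ΣAy_c = 404857.33 mm³.
x_c = 494622.67/9524.00 = 51.93 mm; y_c = 404857.33/9524.00 = 42.51 mm.

x_c = 51.93 mm, y_c = 42.51 mm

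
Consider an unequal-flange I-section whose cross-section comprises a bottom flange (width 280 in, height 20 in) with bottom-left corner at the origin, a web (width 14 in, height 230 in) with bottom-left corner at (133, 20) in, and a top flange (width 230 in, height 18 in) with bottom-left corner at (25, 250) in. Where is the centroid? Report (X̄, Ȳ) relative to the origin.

bottom flange: A = 280 × 20 = 5600.00, centroid at (140.00, 10.00).
web: A = 14 × 230 = 3220.00, centroid at (140.00, 135.00).
top flange: A = 230 × 18 = 4140.00, centroid at (140.00, 259.00).
ΣA = 12960.00 in², ΣAX̄ = 1814400.00 in³, ΣAȲ = 1562960.00 in³.
X̄ = 1814400.00/12960.00 = 140.00 in; Ȳ = 1562960.00/12960.00 = 120.60 in.

X̄ = 140.00 in, Ȳ = 120.60 in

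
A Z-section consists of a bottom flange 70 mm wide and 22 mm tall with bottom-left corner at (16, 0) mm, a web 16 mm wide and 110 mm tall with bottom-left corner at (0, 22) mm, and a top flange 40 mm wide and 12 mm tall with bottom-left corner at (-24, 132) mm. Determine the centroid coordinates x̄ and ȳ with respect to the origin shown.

x̄ = 23.99 mm, ȳ = 57.86 mm

Part | A | x̄ᵢ | ȳᵢ | A·x̄ᵢ | A·ȳᵢ
bottom flange | 1540.00 | 51.00 | 11.00 | 78540.00 | 16940.00
web | 1760.00 | 8.00 | 77.00 | 14080.00 | 135520.00
top flange | 480.00 | -4.00 | 138.00 | -1920.00 | 66240.00
Σ | 3780.00 |  |  | 90700.00 | 218700.00
x̄ = 90700.00 / 3780.00 = 23.99 mm
ȳ = 218700.00 / 3780.00 = 57.86 mm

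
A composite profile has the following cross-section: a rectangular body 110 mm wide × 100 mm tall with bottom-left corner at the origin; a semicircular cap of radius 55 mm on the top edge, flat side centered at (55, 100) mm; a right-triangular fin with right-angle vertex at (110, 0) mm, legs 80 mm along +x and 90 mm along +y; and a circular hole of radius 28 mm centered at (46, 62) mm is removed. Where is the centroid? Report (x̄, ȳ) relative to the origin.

x̄ = 73.72 mm, ȳ = 64.62 mm

Part | A | x̄ᵢ | ȳᵢ | A·x̄ᵢ | A·ȳᵢ
rectangular body | 11000.00 | 55.00 | 50.00 | 605000.00 | 550000.00
semicircular top | 4751.66 | 55.00 | 123.34 | 261341.24 | 586082.56
triangular fin | 3600.00 | 136.67 | 30.00 | 492000.00 | 108000.00
hole | -2463.01 | 46.00 | 62.00 | -113298.40 | -152706.54
Σ | 16888.65 |  |  | 1245042.84 | 1091376.02
x̄ = 1245042.84 / 16888.65 = 73.72 mm
ȳ = 1091376.02 / 16888.65 = 64.62 mm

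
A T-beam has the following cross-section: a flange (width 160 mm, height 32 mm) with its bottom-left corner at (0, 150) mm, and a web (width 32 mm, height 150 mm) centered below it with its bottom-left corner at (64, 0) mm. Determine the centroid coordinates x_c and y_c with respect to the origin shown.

x_c = 80.00 mm, y_c = 121.97 mm

web: A = 32 × 150 = 4800.00, centroid at (80.00, 75.00).
flange: A = 160 × 32 = 5120.00, centroid at (80.00, 166.00).
ΣA = 9920.00 mm²
ΣAx_c = (4800.00)(80.00) + (5120.00)(80.00) = 793600.00 mm³
ΣAy_c = (4800.00)(75.00) + (5120.00)(166.00) = 1209920.00 mm³
x_c = 793600.00 / 9920.00 = 80.00 mm
y_c = 1209920.00 / 9920.00 = 121.97 mm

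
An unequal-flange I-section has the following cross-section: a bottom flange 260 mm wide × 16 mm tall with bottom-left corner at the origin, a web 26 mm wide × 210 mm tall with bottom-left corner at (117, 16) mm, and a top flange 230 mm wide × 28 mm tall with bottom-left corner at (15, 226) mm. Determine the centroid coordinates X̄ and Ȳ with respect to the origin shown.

Part | A | x̄ᵢ | ȳᵢ | A·x̄ᵢ | A·ȳᵢ
bottom flange | 4160.00 | 130.00 | 8.00 | 540800.00 | 33280.00
web | 5460.00 | 130.00 | 121.00 | 709800.00 | 660660.00
top flange | 6440.00 | 130.00 | 240.00 | 837200.00 | 1545600.00
Σ | 16060.00 |  |  | 2087800.00 | 2239540.00
X̄ = 2087800.00 / 16060.00 = 130.00 mm
Ȳ = 2239540.00 / 16060.00 = 139.45 mm

X̄ = 130.00 mm, Ȳ = 139.45 mm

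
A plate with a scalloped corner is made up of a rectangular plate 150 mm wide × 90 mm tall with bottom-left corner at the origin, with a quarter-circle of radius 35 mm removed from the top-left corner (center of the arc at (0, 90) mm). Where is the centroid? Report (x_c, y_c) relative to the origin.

plate: A = 150 × 90 = 13500.00, centroid at (75.00, 45.00).
removed quarter-circle: A = −¼π·35² = -962.11, centroid at (14.85, 75.15).
ΣA = 12537.89 mm²
ΣAx_c = (13500.00)(75.00) + (-962.11)(14.85) = 998208.33 mm³
ΣAy_c = (13500.00)(45.00) + (-962.11)(75.15) = 535201.52 mm³
x_c = 998208.33 / 12537.89 = 79.62 mm
y_c = 535201.52 / 12537.89 = 42.69 mm

x_c = 79.62 mm, y_c = 42.69 mm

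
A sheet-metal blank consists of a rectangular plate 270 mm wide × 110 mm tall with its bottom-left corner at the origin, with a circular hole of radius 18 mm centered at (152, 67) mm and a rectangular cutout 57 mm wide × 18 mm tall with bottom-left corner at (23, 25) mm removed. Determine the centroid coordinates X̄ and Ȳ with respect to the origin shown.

Part | A | x̄ᵢ | ȳᵢ | A·x̄ᵢ | A·ȳᵢ
plate | 29700.00 | 135.00 | 55.00 | 4009500.00 | 1633500.00
hole 1 | -1017.88 | 152.00 | 67.00 | -154717.16 | -68197.69
hole 2 | -1026.00 | 51.50 | 34.00 | -52839.00 | -34884.00
Σ | 27656.12 |  |  | 3801943.84 | 1530418.31
X̄ = 3801943.84 / 27656.12 = 137.47 mm
Ȳ = 1530418.31 / 27656.12 = 55.34 mm

X̄ = 137.47 mm, Ȳ = 55.34 mm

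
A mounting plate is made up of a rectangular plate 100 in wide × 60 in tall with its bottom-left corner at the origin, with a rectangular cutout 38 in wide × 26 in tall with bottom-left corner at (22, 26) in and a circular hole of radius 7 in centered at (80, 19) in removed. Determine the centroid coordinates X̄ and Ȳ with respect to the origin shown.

plate: A = 100 × 60 = 6000.00, centroid at (50.00, 30.00).
hole 1: A = −(38 × 26) = -988.00, centroid at (41.00, 39.00).
hole 2: A = −π·7² = -153.94, centroid at (80.00, 19.00).
ΣA = 4858.06 in², ΣAX̄ = 247176.96 in³, ΣAȲ = 138543.18 in³.
X̄ = 247176.96/4858.06 = 50.88 in; Ȳ = 138543.18/4858.06 = 28.52 in.

X̄ = 50.88 in, Ȳ = 28.52 in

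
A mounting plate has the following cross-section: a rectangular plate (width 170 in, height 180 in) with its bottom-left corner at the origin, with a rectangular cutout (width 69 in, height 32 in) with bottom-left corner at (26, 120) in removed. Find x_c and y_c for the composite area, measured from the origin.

plate: A = 170 × 180 = 30600.00, centroid at (85.00, 90.00).
hole: A = −(69 × 32) = -2208.00, centroid at (60.50, 136.00).
ΣA = 28392.00 in², ΣAx_c = 2467416.00 in³, ΣAy_c = 2453712.00 in³.
x_c = 2467416.00/28392.00 = 86.91 in; y_c = 2453712.00/28392.00 = 86.42 in.

x_c = 86.91 in, y_c = 86.42 in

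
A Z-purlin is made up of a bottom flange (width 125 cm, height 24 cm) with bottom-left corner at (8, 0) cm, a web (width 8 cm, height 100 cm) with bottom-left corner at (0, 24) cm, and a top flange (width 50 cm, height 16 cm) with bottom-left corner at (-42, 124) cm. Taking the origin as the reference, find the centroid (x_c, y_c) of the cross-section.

x_c = 43.72 cm, y_c = 43.65 cm

bottom flange: A = 125 × 24 = 3000.00, centroid at (70.50, 12.00).
web: A = 8 × 100 = 800.00, centroid at (4.00, 74.00).
top flange: A = 50 × 16 = 800.00, centroid at (-17.00, 132.00).
ΣA = 4600.00 cm², ΣAx_c = 201100.00 cm³, ΣAy_c = 200800.00 cm³.
x_c = 201100.00/4600.00 = 43.72 cm; y_c = 200800.00/4600.00 = 43.65 cm.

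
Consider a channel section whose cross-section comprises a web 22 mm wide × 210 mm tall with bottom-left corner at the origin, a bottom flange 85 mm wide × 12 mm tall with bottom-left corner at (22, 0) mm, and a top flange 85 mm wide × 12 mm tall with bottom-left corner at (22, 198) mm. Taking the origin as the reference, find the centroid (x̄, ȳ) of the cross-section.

web: A = 22 × 210 = 4620.00, centroid at (11.00, 105.00).
bottom flange: A = 85 × 12 = 1020.00, centroid at (64.50, 6.00).
top flange: A = 85 × 12 = 1020.00, centroid at (64.50, 204.00).
ΣA = 6660.00 mm², ΣAx̄ = 182400.00 mm³, ΣAȳ = 699300.00 mm³.
x̄ = 182400.00/6660.00 = 27.39 mm; ȳ = 699300.00/6660.00 = 105.00 mm.

x̄ = 27.39 mm, ȳ = 105.00 mm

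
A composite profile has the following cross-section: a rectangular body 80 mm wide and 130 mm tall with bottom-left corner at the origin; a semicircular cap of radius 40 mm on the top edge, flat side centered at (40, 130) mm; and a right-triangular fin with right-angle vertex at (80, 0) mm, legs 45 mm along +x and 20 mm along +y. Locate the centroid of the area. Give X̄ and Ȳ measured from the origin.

Part | A | x̄ᵢ | ȳᵢ | A·x̄ᵢ | A·ȳᵢ
rectangular body | 10400.00 | 40.00 | 65.00 | 416000.00 | 676000.00
semicircular top | 2513.27 | 40.00 | 146.98 | 100530.96 | 369392.30
triangular fin | 450.00 | 95.00 | 6.67 | 42750.00 | 3000.00
Σ | 13363.27 |  |  | 559280.96 | 1048392.30
X̄ = 559280.96 / 13363.27 = 41.85 mm
Ȳ = 1048392.30 / 13363.27 = 78.45 mm

X̄ = 41.85 mm, Ȳ = 78.45 mm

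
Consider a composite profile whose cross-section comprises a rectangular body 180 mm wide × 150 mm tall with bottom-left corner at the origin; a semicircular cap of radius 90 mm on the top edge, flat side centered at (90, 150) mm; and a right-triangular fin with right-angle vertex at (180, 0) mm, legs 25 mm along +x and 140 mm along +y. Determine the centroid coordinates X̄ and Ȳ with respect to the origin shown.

Part | A | x̄ᵢ | ȳᵢ | A·x̄ᵢ | A·ȳᵢ
rectangular body | 27000.00 | 90.00 | 75.00 | 2430000.00 | 2025000.00
semicircular top | 12723.45 | 90.00 | 188.20 | 1145110.52 | 2394517.54
triangular fin | 1750.00 | 188.33 | 46.67 | 329583.33 | 81666.67
Σ | 41473.45 |  |  | 3904693.86 | 4501184.20
X̄ = 3904693.86 / 41473.45 = 94.15 mm
Ȳ = 4501184.20 / 41473.45 = 108.53 mm

X̄ = 94.15 mm, Ȳ = 108.53 mm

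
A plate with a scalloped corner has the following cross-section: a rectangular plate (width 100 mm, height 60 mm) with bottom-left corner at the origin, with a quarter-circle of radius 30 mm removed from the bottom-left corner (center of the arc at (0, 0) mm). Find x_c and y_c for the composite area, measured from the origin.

x_c = 54.98 mm, y_c = 32.31 mm

plate: A = 100 × 60 = 6000.00, centroid at (50.00, 30.00).
removed quarter-circle: A = −¼π·30² = -706.86, centroid at (12.73, 12.73).
ΣA = 5293.14 mm², ΣAx_c = 291000.00 mm³, ΣAy_c = 171000.00 mm³.
x_c = 291000.00/5293.14 = 54.98 mm; y_c = 171000.00/5293.14 = 32.31 mm.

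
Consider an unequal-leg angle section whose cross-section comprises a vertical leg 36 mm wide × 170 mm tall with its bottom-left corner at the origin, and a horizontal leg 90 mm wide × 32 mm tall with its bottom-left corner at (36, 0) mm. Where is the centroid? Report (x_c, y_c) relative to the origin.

x_c = 38.16 mm, y_c = 62.92 mm

vertical leg: A = 36 × 170 = 6120.00, centroid at (18.00, 85.00).
horizontal leg: A = 90 × 32 = 2880.00, centroid at (81.00, 16.00).
ΣA = 9000.00 mm², ΣAx_c = 343440.00 mm³, ΣAy_c = 566280.00 mm³.
x_c = 343440.00/9000.00 = 38.16 mm; y_c = 566280.00/9000.00 = 62.92 mm.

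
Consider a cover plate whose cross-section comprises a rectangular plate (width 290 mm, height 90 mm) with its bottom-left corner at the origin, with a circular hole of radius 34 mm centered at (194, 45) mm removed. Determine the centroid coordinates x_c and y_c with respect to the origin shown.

x_c = 137.08 mm, y_c = 45.00 mm

Part | A | x̄ᵢ | ȳᵢ | A·x̄ᵢ | A·ȳᵢ
plate | 26100.00 | 145.00 | 45.00 | 3784500.00 | 1174500.00
hole | -3631.68 | 194.00 | 45.00 | -704546.13 | -163425.65
Σ | 22468.32 |  |  | 3079953.87 | 1011074.35
x_c = 3079953.87 / 22468.32 = 137.08 mm
y_c = 1011074.35 / 22468.32 = 45.00 mm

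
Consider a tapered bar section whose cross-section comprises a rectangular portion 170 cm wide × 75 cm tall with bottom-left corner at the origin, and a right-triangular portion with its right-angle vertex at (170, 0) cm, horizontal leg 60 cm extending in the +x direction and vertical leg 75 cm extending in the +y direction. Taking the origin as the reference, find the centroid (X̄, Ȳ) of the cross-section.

rectangular portion: A = 170 × 75 = 12750.00, centroid at (85.00, 37.50).
triangular portion: A = ½·60·75 = 2250.00, centroid at (190.00, 25.00).
ΣA = 15000.00 cm²
ΣAX̄ = (12750.00)(85.00) + (2250.00)(190.00) = 1511250.00 cm³
ΣAȲ = (12750.00)(37.50) + (2250.00)(25.00) = 534375.00 cm³
X̄ = 1511250.00 / 15000.00 = 100.75 cm
Ȳ = 534375.00 / 15000.00 = 35.62 cm

X̄ = 100.75 cm, Ȳ = 35.62 cm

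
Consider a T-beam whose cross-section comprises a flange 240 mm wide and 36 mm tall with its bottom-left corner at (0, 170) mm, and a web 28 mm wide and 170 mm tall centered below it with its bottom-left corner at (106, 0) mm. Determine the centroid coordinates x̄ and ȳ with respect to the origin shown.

x̄ = 120.00 mm, ȳ = 151.41 mm

web: A = 28 × 170 = 4760.00, centroid at (120.00, 85.00).
flange: A = 240 × 36 = 8640.00, centroid at (120.00, 188.00).
ΣA = 13400.00 mm², ΣAx̄ = 1608000.00 mm³, ΣAȳ = 2028920.00 mm³.
x̄ = 1608000.00/13400.00 = 120.00 mm; ȳ = 2028920.00/13400.00 = 151.41 mm.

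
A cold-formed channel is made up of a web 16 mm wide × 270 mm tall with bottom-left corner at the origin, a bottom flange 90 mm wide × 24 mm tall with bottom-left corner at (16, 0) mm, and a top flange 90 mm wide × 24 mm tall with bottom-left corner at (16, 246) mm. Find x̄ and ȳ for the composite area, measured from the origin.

x̄ = 34.50 mm, ȳ = 135.00 mm

Part | A | x̄ᵢ | ȳᵢ | A·x̄ᵢ | A·ȳᵢ
web | 4320.00 | 8.00 | 135.00 | 34560.00 | 583200.00
bottom flange | 2160.00 | 61.00 | 12.00 | 131760.00 | 25920.00
top flange | 2160.00 | 61.00 | 258.00 | 131760.00 | 557280.00
Σ | 8640.00 |  |  | 298080.00 | 1166400.00
x̄ = 298080.00 / 8640.00 = 34.50 mm
ȳ = 1166400.00 / 8640.00 = 135.00 mm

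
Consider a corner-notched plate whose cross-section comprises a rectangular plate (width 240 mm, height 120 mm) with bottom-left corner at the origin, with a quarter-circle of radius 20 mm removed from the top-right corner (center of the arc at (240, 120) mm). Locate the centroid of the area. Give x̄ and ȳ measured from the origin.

x̄ = 118.77 mm, ȳ = 59.43 mm

plate: A = 240 × 120 = 28800.00, centroid at (120.00, 60.00).
removed quarter-circle: A = −¼π·20² = -314.16, centroid at (231.51, 111.51).
ΣA = 28485.84 mm², ΣAx̄ = 3383268.44 mm³, ΣAȳ = 1692967.55 mm³.
x̄ = 3383268.44/28485.84 = 118.77 mm; ȳ = 1692967.55/28485.84 = 59.43 mm.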